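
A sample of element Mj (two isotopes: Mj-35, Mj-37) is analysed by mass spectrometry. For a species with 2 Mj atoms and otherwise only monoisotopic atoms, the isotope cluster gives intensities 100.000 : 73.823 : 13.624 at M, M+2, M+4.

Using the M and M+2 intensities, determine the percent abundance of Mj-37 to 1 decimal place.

27.0%

If p is the fraction of Mj that is Mj-35, then I(M+2)/I(M) = [C(2,1)·p^1·(1−p)] / p^2 = 2·(1−p)/p = 73.823/100.000 = 0.7382
(1−p)/p = 0.7382/2 = 0.3691  ⇒  p = 1/(1 + 0.3691) = 0.7304
Mj-35: 73.0%, Mj-37: 27.0%.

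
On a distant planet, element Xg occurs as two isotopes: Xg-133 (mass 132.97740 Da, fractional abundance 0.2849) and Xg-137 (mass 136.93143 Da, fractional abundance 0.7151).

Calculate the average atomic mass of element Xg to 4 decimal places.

135.8049 Da

Weight each isotope mass by its fractional abundance: 0.2849 × 132.97740 + 0.7151 × 136.93143
= 37.885261 + 97.919666 = 135.804927 Da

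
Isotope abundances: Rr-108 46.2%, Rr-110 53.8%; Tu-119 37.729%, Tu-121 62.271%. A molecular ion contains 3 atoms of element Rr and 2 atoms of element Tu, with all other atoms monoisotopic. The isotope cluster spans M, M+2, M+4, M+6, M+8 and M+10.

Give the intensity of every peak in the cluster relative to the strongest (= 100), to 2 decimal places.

Element Rr pattern (n=3): 0.09861113 : 0.34449862 : 0.40116938 : 0.15572087
Element Tu pattern (n=2): 0.14234774 : 0.46988451 : 0.38776774
Convolve the two distributions (both contribute in 2-u steps):
  M: 0.09861113×0.14234774 = 0.014037
  M+2: 0.09861113×0.46988451 + 0.34449862×0.14234774 = 0.095374
  M+4: 0.09861113×0.38776774 + 0.34449862×0.46988451 + 0.40116938×0.14234774 = 0.257218
  M+6: 0.34449862×0.38776774 + 0.40116938×0.46988451 + 0.15572087×0.14234774 = 0.344255
  M+8: 0.40116938×0.38776774 + 0.15572087×0.46988451 = 0.228731
  M+10: 0.15572087×0.38776774 = 0.060384
Scale to base peak (0.344255) = 100: 4.08 : 27.70 : 74.72 : 100.00 : 66.44 : 17.54

4.08 : 27.70 : 74.72 : 100.00 : 66.44 : 17.54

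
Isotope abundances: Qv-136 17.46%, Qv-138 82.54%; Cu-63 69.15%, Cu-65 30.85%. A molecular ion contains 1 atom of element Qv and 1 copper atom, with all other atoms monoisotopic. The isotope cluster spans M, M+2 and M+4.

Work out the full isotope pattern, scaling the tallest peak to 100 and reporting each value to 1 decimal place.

19.3 : 100.0 : 40.8

Element Qv pattern (n=1): 0.1746 : 0.8254
Copper pattern (n=1): 0.6915 : 0.3085
Convolve the two distributions (both contribute in 2-u steps):
  M: 0.1746×0.6915 = 0.120736
  M+2: 0.1746×0.3085 + 0.8254×0.6915 = 0.624628
  M+4: 0.8254×0.3085 = 0.254636
Scale to base peak (0.624628) = 100: 19.3 : 100.0 : 40.8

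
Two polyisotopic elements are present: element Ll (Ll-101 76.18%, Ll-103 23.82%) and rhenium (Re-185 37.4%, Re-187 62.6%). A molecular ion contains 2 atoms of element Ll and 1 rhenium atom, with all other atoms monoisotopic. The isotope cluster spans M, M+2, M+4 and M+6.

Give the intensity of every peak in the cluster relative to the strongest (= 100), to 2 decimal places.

43.49 : 100.00 : 49.78 : 7.12

Element Ll pattern (n=2): 0.58033924 : 0.36292152 : 0.05673924
Rhenium pattern (n=1): 0.3740 : 0.6260
Convolve the two distributions (both contribute in 2-u steps):
  M: 0.58033924×0.3740 = 0.217047
  M+2: 0.58033924×0.6260 + 0.36292152×0.3740 = 0.499025
  M+4: 0.36292152×0.6260 + 0.05673924×0.3740 = 0.248409
  M+6: 0.05673924×0.6260 = 0.035519
Scale to base peak (0.499025) = 100: 43.49 : 100.00 : 49.78 : 7.12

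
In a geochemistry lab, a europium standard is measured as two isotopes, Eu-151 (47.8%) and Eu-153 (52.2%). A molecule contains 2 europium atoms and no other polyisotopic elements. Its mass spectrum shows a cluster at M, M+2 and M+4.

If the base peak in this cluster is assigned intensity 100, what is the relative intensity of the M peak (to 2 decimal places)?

(0.478 + 0.522)^2 gives M 0.2285, M+2 0.4990, M+4 0.2725; the largest is M+2.
P(M+2) = C(2,1) × 0.478^1 × 0.522^1 = 2 × 0.4780 × 0.5220 = 0.499032 (base)
P(M) = C(2,0) × 0.478^2 × 0.522^0 = 1 × 0.228484 × 1.0000 = 0.228484
Relative intensity = 0.228484 / 0.499032 × 100 = 45.79

45.79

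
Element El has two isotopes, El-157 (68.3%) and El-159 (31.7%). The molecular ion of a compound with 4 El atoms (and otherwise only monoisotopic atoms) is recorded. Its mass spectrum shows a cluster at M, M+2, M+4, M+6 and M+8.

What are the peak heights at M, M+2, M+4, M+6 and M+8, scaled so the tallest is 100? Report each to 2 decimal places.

Each El atom is independently El-157 (p = 0.683) or El-159 (q = 0.317); the cluster is the binomial expansion (p + q)^4.
P(M) = 0.683^4 = 0.217612
P(M+2) = 4 × 0.683^3 × 0.317^1 = 0.404000
P(M+4) = 6 × 0.683^2 × 0.317^2 = 0.281262
P(M+6) = 4 × 0.683^1 × 0.317^3 = 0.087028
P(M+8) = 0.317^4 = 0.010098
The M+2 peak is largest (0.404000); scaling to 100 gives 53.86 : 100.00 : 69.62 : 21.54 : 2.50.

53.86 : 100.00 : 69.62 : 21.54 : 2.50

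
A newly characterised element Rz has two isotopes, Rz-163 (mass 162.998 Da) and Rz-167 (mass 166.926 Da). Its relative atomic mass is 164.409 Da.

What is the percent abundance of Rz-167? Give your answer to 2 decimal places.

Let x be the fractional abundance of Rz-163; then Rz-167 has abundance 1 − x.
162.998·x + 166.926·(1 − x) = 164.409
(162.998 − 166.926)·x = 164.409 − 166.926
x = -2.517 / -3.928 = 0.64078 → 64.08% Rz-163, 35.92% Rz-167.

35.92%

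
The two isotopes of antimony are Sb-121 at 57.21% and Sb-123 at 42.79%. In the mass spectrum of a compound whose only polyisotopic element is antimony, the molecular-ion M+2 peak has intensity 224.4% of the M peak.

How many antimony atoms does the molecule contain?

With n Sb atoms, P(M+2)/P(M) = C(n,1)·p^(n−1)q / p^n = n·q/p = n · 0.4279/0.5721.
n = 2.244 × 0.5721/0.4279 = 3.00 ≈ 3

3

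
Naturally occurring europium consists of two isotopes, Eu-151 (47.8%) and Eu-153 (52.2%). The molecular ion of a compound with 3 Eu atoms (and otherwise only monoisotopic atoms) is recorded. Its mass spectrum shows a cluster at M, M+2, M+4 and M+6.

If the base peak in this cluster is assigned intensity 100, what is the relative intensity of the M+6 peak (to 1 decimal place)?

36.4

Binomial terms of (0.478 + 0.522)^3: M 0.1092, M+2 0.3578, M+4 0.3907, M+6 0.1422 → M+4 is the base peak.
P(M+4) = C(3,2) × 0.478^1 × 0.522^2 = 3 × 0.4780 × 0.272484 = 0.390742 (base)
P(M+6) = C(3,3) × 0.478^0 × 0.522^3 = 1 × 1.0000 × 0.14223665 = 0.142237
Relative intensity = 0.142237 / 0.390742 × 100 = 36.4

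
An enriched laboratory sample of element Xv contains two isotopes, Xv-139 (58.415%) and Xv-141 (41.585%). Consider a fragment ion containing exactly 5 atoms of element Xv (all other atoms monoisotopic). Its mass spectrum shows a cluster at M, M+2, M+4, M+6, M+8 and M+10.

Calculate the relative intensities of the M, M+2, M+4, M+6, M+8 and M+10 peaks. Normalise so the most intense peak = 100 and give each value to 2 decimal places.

19.73 : 70.24 : 100.00 : 71.19 : 25.34 : 3.61

Each Xv atom is independently Xv-139 (p = 0.58415) or Xv-141 (q = 0.41585); the cluster is the binomial expansion (p + q)^5.
P(M) = 0.58415^5 = 0.068018
P(M+2) = 5 × 0.58415^4 × 0.41585^1 = 0.242105
P(M+4) = 10 × 0.58415^3 × 0.41585^2 = 0.344704
P(M+6) = 10 × 0.58415^2 × 0.41585^3 = 0.245391
P(M+8) = 5 × 0.58415^1 × 0.41585^4 = 0.087346
P(M+10) = 0.41585^5 = 0.012436
The M+4 peak is largest (0.344704); scaling to 100 gives 19.73 : 70.24 : 100.00 : 71.19 : 25.34 : 3.61.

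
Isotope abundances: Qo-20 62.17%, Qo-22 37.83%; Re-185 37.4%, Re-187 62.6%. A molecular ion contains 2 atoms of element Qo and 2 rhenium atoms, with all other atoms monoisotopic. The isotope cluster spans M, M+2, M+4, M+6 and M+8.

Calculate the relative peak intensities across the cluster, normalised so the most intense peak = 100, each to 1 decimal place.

Element Qo pattern (n=2): 0.38651089 : 0.47037822 : 0.14311089
Rhenium pattern (n=2): 0.139876 : 0.468248 : 0.391876
Convolve the two distributions (both contribute in 2-u steps):
  M: 0.38651089×0.139876 = 0.054064
  M+2: 0.38651089×0.468248 + 0.47037822×0.139876 = 0.246778
  M+4: 0.38651089×0.391876 + 0.47037822×0.468248 + 0.14311089×0.139876 = 0.391736
  M+6: 0.47037822×0.391876 + 0.14311089×0.468248 = 0.251341
  M+8: 0.14311089×0.391876 = 0.056082
Scale to base peak (0.391736) = 100: 13.8 : 63.0 : 100.0 : 64.2 : 14.3

13.8 : 63.0 : 100.0 : 64.2 : 14.3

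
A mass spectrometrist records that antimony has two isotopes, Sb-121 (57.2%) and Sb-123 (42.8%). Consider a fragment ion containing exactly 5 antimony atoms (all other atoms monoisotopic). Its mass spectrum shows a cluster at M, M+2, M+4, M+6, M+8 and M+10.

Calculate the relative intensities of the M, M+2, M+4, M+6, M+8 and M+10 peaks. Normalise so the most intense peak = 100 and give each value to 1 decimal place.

Each Sb atom is independently Sb-121 (p = 0.572) or Sb-123 (q = 0.428); the cluster is the binomial expansion (p + q)^5.
P(M) = 0.572^5 = 0.061232
P(M+2) = 5 × 0.572^4 × 0.428^1 = 0.229086
P(M+4) = 10 × 0.572^3 × 0.428^2 = 0.342827
P(M+6) = 10 × 0.572^2 × 0.428^3 = 0.256521
P(M+8) = 5 × 0.572^1 × 0.428^4 = 0.095971
P(M+10) = 0.428^5 = 0.014362
The M+4 peak is largest (0.342827); scaling to 100 gives 17.9 : 66.8 : 100.0 : 74.8 : 28.0 : 4.2.

17.9 : 66.8 : 100.0 : 74.8 : 28.0 : 4.2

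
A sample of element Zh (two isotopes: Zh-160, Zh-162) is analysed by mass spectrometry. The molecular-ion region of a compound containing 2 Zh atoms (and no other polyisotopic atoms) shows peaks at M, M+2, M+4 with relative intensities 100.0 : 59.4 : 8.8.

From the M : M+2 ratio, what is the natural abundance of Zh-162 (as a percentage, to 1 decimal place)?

22.9%

If p is the fraction of Zh that is Zh-160, then I(M+2)/I(M) = [C(2,1)·p^1·(1−p)] / p^2 = 2·(1−p)/p = 59.4/100.0 = 0.5940
(1−p)/p = 0.5940/2 = 0.2970  ⇒  p = 1/(1 + 0.2970) = 0.7710
Zh-160: 77.1%, Zh-162: 22.9%.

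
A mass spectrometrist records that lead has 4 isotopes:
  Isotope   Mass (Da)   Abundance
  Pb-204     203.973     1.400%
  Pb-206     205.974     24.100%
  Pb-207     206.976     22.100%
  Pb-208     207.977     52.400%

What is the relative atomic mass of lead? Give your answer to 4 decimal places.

207.2170 Da

Weight each isotope mass by its fractional abundance: 0.01400 × 203.973 + 0.24100 × 205.974 + 0.22100 × 206.976 + 0.52400 × 207.977
= 2.85562 + 49.63973 + 45.74170 + 108.97995 = 207.21700 Da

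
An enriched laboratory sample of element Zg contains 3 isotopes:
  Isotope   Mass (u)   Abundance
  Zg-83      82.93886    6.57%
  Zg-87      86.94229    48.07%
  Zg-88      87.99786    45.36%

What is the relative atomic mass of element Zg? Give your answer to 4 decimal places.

87.1581 u

The abundance-weighted mean is 0.0657 × 82.93886 + 0.4807 × 86.94229 + 0.4536 × 87.99786
= 5.449083 + 41.793159 + 39.915829 = 87.158071 u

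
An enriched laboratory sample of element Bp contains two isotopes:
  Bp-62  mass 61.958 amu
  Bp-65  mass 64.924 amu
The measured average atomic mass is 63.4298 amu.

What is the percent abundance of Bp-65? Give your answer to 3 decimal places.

Writing the weighted mean with unknown fraction x of Bp-62:
61.958·x + 64.924·(1 − x) = 63.4298
(61.958 − 64.924)·x = 63.4298 − 64.924
x = -1.4942 / -2.966 = 0.50378 → 50.378% Bp-62, 49.622% Bp-65.

49.622%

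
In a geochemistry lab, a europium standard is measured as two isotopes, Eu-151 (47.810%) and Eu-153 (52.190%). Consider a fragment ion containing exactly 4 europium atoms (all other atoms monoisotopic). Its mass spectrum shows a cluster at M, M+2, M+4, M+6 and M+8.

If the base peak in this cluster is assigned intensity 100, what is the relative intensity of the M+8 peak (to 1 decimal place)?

19.9

Term probabilities: M 0.0522, M+2 0.2281, M+4 0.3736, M+6 0.2719, M+8 0.0742. Base peak = M+4.
P(M+4) = C(4,2) × 0.47810^2 × 0.52190^2 = 6 × 0.22857961 × 0.27237961 = 0.373563 (base)
P(M+8) = C(4,4) × 0.47810^0 × 0.52190^4 = 1 × 1.0000 × 0.07419065 = 0.074191
Relative intensity = 0.074191 / 0.373563 × 100 = 19.9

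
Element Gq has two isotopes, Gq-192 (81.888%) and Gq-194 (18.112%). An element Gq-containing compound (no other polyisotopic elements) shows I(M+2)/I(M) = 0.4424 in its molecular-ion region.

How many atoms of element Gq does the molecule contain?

2

For n independent Gq atoms, I(M+2)/I(M) = n · (abundance Gq-194) / (abundance Gq-192) = n · 0.18112/0.81888.
n = 0.4424 × 0.81888/0.18112 = 2.00 ≈ 2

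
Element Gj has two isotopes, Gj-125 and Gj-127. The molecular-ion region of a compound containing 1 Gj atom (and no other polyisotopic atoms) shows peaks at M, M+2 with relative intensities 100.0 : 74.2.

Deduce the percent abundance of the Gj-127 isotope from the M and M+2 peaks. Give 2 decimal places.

42.59%

Let p = fractional abundance of Gj-125. I(M+2)/I(M) = [C(1,1)·p^0·(1−p)] / p^1 = 1·(1−p)/p = 74.2/100.0 = 0.7420
(1−p)/p = 0.7420/1 = 0.7420  ⇒  p = 1/(1 + 0.7420) = 0.5741
Gj-125: 57.41%, Gj-127: 42.59%.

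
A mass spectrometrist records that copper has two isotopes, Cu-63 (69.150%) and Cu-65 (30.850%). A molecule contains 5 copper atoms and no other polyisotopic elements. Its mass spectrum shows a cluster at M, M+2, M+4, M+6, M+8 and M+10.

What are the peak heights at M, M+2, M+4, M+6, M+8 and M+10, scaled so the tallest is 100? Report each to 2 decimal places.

The 5 Cu atoms are independent, so intensities follow the terms of (0.69150 + 0.30850)^5.
P(M) = 0.69150^5 = 0.158111
P(M+2) = 5 × 0.69150^4 × 0.30850^1 = 0.352691
P(M+4) = 10 × 0.69150^3 × 0.30850^2 = 0.314693
P(M+6) = 10 × 0.69150^2 × 0.30850^3 = 0.140394
P(M+8) = 5 × 0.69150^1 × 0.30850^4 = 0.031317
P(M+10) = 0.30850^5 = 0.002794
The M+2 peak is largest (0.352691); scaling to 100 gives 44.83 : 100.00 : 89.23 : 39.81 : 8.88 : 0.79.

44.83 : 100.00 : 89.23 : 39.81 : 8.88 : 0.79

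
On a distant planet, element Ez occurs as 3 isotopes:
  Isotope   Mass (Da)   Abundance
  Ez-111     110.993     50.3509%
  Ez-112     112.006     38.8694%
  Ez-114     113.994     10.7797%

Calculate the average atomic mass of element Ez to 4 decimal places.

111.7102 Da

The abundance-weighted mean is 0.503509 × 110.993 + 0.388694 × 112.006 + 0.107797 × 113.994
= 55.88597 + 43.53606 + 12.28821 = 111.71024 Da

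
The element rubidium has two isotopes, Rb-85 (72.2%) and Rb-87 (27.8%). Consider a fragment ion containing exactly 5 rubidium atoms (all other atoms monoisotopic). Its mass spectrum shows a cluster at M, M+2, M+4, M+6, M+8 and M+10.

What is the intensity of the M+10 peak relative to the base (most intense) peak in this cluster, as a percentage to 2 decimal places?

Term probabilities: M 0.1962, M+2 0.3777, M+4 0.2909, M+6 0.1120, M+8 0.0216, M+10 0.0017. Base peak = M+2.
P(M+2) = C(5,1) × 0.722^4 × 0.278^1 = 5 × 0.27173701 × 0.2780 = 0.377714 (base)
P(M+10) = C(5,5) × 0.722^0 × 0.278^5 = 1 × 1.0000 × 0.00166044 = 0.001660
Relative intensity = 0.001660 / 0.377714 × 100 = 0.44

0.44%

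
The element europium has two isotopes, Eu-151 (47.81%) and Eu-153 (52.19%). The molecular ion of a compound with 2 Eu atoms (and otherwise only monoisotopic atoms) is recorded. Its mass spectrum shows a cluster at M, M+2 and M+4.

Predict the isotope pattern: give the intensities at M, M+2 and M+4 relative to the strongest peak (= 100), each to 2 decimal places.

45.80 : 100.00 : 54.58

Expanding (0.4781 + 0.5219)^2:
P(M) = 0.4781^2 = 0.228580
P(M+2) = 2 × 0.4781^1 × 0.5219^1 = 0.499041
P(M+4) = 0.5219^2 = 0.272380
The M+2 peak is largest (0.499041); scaling to 100 gives 45.80 : 100.00 : 54.58.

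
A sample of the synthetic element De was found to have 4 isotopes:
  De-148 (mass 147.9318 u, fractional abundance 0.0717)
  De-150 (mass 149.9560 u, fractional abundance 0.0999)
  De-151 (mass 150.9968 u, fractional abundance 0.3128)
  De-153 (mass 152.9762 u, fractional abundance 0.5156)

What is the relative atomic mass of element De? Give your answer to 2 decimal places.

Average mass = Σ (abundance × isotope mass) = 0.0717 × 147.9318 + 0.0999 × 149.9560 + 0.3128 × 150.9968 + 0.5156 × 152.9762
= 10.60671 + 14.98060 + 47.23180 + 78.87453 = 151.69364 u

151.69 u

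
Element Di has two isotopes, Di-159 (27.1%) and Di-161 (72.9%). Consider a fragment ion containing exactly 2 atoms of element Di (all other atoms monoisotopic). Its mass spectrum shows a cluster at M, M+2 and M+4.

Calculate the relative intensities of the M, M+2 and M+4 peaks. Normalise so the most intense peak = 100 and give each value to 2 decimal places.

Each Di atom is independently Di-159 (p = 0.271) or Di-161 (q = 0.729); the cluster is the binomial expansion (p + q)^2.
P(M) = 0.271^2 = 0.073441
P(M+2) = 2 × 0.271^1 × 0.729^1 = 0.395118
P(M+4) = 0.729^2 = 0.531441
The M+4 peak is largest (0.531441); scaling to 100 gives 13.82 : 74.35 : 100.00.

13.82 : 74.35 : 100.00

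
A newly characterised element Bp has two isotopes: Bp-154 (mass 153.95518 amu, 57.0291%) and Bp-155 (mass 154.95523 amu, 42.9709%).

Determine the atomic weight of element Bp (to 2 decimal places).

154.38 amu

Average mass = Σ (abundance × isotope mass) = 0.570291 × 153.95518 + 0.429709 × 154.95523
= 87.799254 + 66.585657 = 154.384911 amu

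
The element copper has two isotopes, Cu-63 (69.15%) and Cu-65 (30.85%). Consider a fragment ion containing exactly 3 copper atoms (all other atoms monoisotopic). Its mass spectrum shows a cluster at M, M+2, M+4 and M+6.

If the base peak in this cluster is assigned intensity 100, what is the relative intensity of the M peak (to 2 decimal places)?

74.72

Term probabilities: M 0.3307, M+2 0.4425, M+4 0.1974, M+6 0.0294. Base peak = M+2.
P(M+2) = C(3,1) × 0.6915^2 × 0.3085^1 = 3 × 0.47817225 × 0.3085 = 0.442548 (base)
P(M) = C(3,0) × 0.6915^3 × 0.3085^0 = 1 × 0.33065611 × 1.0000 = 0.330656
Relative intensity = 0.330656 / 0.442548 × 100 = 74.72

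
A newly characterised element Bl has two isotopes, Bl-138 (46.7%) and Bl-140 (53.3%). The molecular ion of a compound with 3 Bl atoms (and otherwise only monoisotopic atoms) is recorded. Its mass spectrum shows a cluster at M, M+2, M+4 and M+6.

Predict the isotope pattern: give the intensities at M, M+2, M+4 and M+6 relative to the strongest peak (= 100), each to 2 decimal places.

Each Bl atom is independently Bl-138 (p = 0.467) or Bl-140 (q = 0.533); the cluster is the binomial expansion (p + q)^3.
P(M) = 0.467^3 = 0.101848
P(M+2) = 3 × 0.467^2 × 0.533^1 = 0.348724
P(M+4) = 3 × 0.467^1 × 0.533^2 = 0.398009
P(M+6) = 0.533^3 = 0.151419
The M+4 peak is largest (0.398009); scaling to 100 gives 25.59 : 87.62 : 100.00 : 38.04.

25.59 : 87.62 : 100.00 : 38.04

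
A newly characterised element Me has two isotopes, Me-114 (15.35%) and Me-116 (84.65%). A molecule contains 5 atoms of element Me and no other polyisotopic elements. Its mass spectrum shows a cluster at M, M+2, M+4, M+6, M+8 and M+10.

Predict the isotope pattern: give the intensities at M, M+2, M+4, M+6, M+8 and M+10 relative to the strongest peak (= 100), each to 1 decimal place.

0.0 : 0.5 : 6.0 : 32.9 : 90.7 : 100.0

Expanding (0.1535 + 0.8465)^5:
P(M) = 0.1535^5 = 0.000085
P(M+2) = 5 × 0.1535^4 × 0.8465^1 = 0.002350
P(M+4) = 10 × 0.1535^3 × 0.8465^2 = 0.025917
P(M+6) = 10 × 0.1535^2 × 0.8465^3 = 0.142922
P(M+8) = 5 × 0.1535^1 × 0.8465^4 = 0.394082
P(M+10) = 0.8465^5 = 0.434645
The M+10 peak is largest (0.434645); scaling to 100 gives 0.0 : 0.5 : 6.0 : 32.9 : 90.7 : 100.0.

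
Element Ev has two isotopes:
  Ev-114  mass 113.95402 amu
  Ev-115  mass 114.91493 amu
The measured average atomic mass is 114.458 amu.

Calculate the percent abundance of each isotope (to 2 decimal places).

Ev-114: 47.55%, Ev-115: 52.45%

Let x be the fractional abundance of Ev-114; then Ev-115 has abundance 1 − x.
113.95402·x + 114.91493·(1 − x) = 114.458
(113.95402 − 114.91493)·x = 114.458 − 114.91493
x = -0.45693 / -0.96091 = 0.47552 → 47.55% Ev-114, 52.45% Ev-115.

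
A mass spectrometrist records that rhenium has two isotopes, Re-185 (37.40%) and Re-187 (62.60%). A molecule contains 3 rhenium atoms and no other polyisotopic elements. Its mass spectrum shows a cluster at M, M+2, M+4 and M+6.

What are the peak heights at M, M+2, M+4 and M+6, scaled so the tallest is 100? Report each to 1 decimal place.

11.9 : 59.7 : 100.0 : 55.8

Expanding (0.3740 + 0.6260)^3:
P(M) = 0.3740^3 = 0.052314
P(M+2) = 3 × 0.3740^2 × 0.6260^1 = 0.262687
P(M+4) = 3 × 0.3740^1 × 0.6260^2 = 0.439685
P(M+6) = 0.6260^3 = 0.245314
The M+4 peak is largest (0.439685); scaling to 100 gives 11.9 : 59.7 : 100.0 : 55.8.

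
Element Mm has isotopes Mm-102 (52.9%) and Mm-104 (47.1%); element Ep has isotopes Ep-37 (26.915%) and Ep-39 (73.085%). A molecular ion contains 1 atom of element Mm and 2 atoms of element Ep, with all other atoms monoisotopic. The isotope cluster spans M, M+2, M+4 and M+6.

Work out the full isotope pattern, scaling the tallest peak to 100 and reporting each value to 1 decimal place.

Element Mm pattern (n=1): 0.5290 : 0.4710
Element Ep pattern (n=2): 0.07244172 : 0.39341656 : 0.53414172
Convolve the two distributions (both contribute in 2-u steps):
  M: 0.5290×0.07244172 = 0.038322
  M+2: 0.5290×0.39341656 + 0.4710×0.07244172 = 0.242237
  M+4: 0.5290×0.53414172 + 0.4710×0.39341656 = 0.467860
  M+6: 0.4710×0.53414172 = 0.251581
Scale to base peak (0.467860) = 100: 8.2 : 51.8 : 100.0 : 53.8

8.2 : 51.8 : 100.0 : 53.8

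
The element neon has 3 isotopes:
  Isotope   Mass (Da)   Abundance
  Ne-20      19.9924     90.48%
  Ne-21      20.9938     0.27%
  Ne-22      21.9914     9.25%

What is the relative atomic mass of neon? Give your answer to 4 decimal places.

Ar = Σ fᵢ·mᵢ = 0.9048 × 19.9924 + 0.0027 × 20.9938 + 0.0925 × 21.9914
= 18.08912 + 0.05668 + 2.03420 = 20.18000 Da

20.1800 Da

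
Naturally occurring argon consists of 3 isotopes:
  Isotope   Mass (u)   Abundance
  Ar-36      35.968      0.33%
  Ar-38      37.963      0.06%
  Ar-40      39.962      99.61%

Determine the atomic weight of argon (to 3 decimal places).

Ar = Σ fᵢ·mᵢ = 0.0033 × 35.968 + 0.0006 × 37.963 + 0.9961 × 39.962
= 0.1187 + 0.0228 + 39.8061 = 39.9476 u

39.948 u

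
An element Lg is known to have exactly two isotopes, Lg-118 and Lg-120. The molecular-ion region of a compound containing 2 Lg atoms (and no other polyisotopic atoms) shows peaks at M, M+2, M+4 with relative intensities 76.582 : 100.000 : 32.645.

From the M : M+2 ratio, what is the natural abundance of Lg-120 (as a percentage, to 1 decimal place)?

Write p for the Lg-118 fraction. I(M+2)/I(M) = [C(2,1)·p^1·(1−p)] / p^2 = 2·(1−p)/p = 100.000/76.582 = 1.3058
(1−p)/p = 1.3058/2 = 0.6529  ⇒  p = 1/(1 + 0.6529) = 0.6050
Lg-118: 60.5%, Lg-120: 39.5%.

39.5%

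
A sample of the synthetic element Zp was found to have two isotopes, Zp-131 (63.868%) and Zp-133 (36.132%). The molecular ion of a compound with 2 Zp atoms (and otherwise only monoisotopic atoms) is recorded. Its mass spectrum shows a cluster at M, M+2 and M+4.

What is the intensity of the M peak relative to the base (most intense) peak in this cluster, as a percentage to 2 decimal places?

88.38%

(0.63868 + 0.36132)^2 gives M 0.4079, M+2 0.4615, M+4 0.1306; the largest is M+2.
P(M+2) = C(2,1) × 0.63868^1 × 0.36132^1 = 2 × 0.63868 × 0.36132 = 0.461536 (base)
P(M) = C(2,0) × 0.63868^2 × 0.36132^0 = 1 × 0.40791214 × 1.0000 = 0.407912
Relative intensity = 0.407912 / 0.461536 × 100 = 88.38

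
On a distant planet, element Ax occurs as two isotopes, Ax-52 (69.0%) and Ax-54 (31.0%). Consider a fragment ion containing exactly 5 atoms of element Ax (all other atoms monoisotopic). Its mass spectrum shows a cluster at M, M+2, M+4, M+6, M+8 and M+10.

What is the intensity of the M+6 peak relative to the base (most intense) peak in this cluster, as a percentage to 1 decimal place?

Term probabilities: M 0.1564, M+2 0.3513, M+4 0.3157, M+6 0.1418, M+8 0.0319, M+10 0.0029. Base peak = M+2.
P(M+2) = C(5,1) × 0.690^4 × 0.310^1 = 5 × 0.22667121 × 0.3100 = 0.351340 (base)
P(M+6) = C(5,3) × 0.690^2 × 0.310^3 = 10 × 0.4761 × 0.029791 = 0.141835
Relative intensity = 0.141835 / 0.351340 × 100 = 40.4

40.4%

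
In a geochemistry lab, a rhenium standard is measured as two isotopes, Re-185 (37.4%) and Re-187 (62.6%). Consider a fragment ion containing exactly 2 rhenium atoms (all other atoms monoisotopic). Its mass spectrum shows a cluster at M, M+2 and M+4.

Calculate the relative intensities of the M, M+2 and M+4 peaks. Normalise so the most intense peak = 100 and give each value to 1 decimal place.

Expanding (0.374 + 0.626)^2:
P(M) = 0.374^2 = 0.139876
P(M+2) = 2 × 0.374^1 × 0.626^1 = 0.468248
P(M+4) = 0.626^2 = 0.391876
The M+2 peak is largest (0.468248); scaling to 100 gives 29.9 : 100.0 : 83.7.

29.9 : 100.0 : 83.7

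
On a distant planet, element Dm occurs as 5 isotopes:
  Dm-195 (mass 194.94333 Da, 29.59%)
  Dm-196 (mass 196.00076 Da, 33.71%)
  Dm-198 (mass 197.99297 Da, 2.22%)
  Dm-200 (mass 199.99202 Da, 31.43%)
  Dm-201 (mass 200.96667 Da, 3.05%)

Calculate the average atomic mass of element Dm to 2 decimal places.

Average mass = Σ (abundance × isotope mass) = 0.2959 × 194.94333 + 0.3371 × 196.00076 + 0.0222 × 197.99297 + 0.3143 × 199.99202 + 0.0305 × 200.96667
= 57.683731 + 66.071856 + 4.395444 + 62.857492 + 6.129483 = 197.138006 Da

197.14 Da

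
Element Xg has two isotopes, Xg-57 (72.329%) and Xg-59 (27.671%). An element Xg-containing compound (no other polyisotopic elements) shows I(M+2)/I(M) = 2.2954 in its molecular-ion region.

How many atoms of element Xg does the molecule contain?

For n independent Xg atoms, I(M+2)/I(M) = n · (abundance Xg-59) / (abundance Xg-57) = n · 0.27671/0.72329.
n = 2.2954 × 0.72329/0.27671 = 6.00 ≈ 6

6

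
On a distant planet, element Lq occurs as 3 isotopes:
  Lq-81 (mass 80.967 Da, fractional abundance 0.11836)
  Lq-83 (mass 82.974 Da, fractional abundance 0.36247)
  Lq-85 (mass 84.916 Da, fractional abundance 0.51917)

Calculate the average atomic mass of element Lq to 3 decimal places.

83.745 Da

The abundance-weighted mean is 0.11836 × 80.967 + 0.36247 × 82.974 + 0.51917 × 84.916
= 9.5833 + 30.0756 + 44.0858 = 83.7447 Da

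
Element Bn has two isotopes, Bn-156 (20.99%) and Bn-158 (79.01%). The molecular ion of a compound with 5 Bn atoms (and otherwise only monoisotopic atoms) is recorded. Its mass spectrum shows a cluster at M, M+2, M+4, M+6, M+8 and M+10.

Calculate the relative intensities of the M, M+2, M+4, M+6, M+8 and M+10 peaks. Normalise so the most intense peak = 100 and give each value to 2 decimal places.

0.10 : 1.87 : 14.12 : 53.13 : 100.00 : 75.28

Each Bn atom is independently Bn-156 (p = 0.2099) or Bn-158 (q = 0.7901); the cluster is the binomial expansion (p + q)^5.
P(M) = 0.2099^5 = 0.000407
P(M+2) = 5 × 0.2099^4 × 0.7901^1 = 0.007668
P(M+4) = 10 × 0.2099^3 × 0.7901^2 = 0.057730
P(M+6) = 10 × 0.2099^2 × 0.7901^3 = 0.217306
P(M+8) = 5 × 0.2099^1 × 0.7901^4 = 0.408988
P(M+10) = 0.7901^5 = 0.307900
The M+8 peak is largest (0.408988); scaling to 100 gives 0.10 : 1.87 : 14.12 : 53.13 : 100.00 : 75.28.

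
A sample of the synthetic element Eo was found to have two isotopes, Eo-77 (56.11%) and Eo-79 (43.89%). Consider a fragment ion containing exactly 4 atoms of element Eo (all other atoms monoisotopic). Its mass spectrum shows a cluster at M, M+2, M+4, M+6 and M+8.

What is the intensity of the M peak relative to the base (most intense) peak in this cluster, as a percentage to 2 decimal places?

27.24%

(0.5611 + 0.4389)^4 gives M 0.0991, M+2 0.3101, M+4 0.3639, M+6 0.1898, M+8 0.0371; the largest is M+4.
P(M+4) = C(4,2) × 0.5611^2 × 0.4389^2 = 6 × 0.31483321 × 0.19263321 = 0.363884 (base)
P(M) = C(4,0) × 0.5611^4 × 0.4389^0 = 1 × 0.09911995 × 1.0000 = 0.099120
Relative intensity = 0.099120 / 0.363884 × 100 = 27.24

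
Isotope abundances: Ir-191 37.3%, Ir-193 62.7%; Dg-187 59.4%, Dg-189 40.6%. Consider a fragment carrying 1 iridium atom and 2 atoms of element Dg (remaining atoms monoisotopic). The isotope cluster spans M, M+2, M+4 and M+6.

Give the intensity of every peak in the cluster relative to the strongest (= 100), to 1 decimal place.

Iridium pattern (n=1): 0.3730 : 0.6270
Element Dg pattern (n=2): 0.352836 : 0.482328 : 0.164836
Convolve the two distributions (both contribute in 2-u steps):
  M: 0.3730×0.352836 = 0.131608
  M+2: 0.3730×0.482328 + 0.6270×0.352836 = 0.401137
  M+4: 0.3730×0.164836 + 0.6270×0.482328 = 0.363903
  M+6: 0.6270×0.164836 = 0.103352
Scale to base peak (0.401137) = 100: 32.8 : 100.0 : 90.7 : 25.8

32.8 : 100.0 : 90.7 : 25.8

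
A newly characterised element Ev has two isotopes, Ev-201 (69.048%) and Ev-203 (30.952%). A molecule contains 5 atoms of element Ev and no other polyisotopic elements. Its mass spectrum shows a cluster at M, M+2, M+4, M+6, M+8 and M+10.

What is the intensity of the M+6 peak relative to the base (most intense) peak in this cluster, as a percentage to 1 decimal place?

40.2%

Term probabilities: M 0.1569, M+2 0.3518, M+4 0.3154, M+6 0.1414, M+8 0.0317, M+10 0.0028. Base peak = M+2.
P(M+2) = C(5,1) × 0.69048^4 × 0.30952^1 = 5 × 0.22730261 × 0.30952 = 0.351774 (base)
P(M+6) = C(5,3) × 0.69048^2 × 0.30952^3 = 10 × 0.47676263 × 0.02965283 = 0.141374
Relative intensity = 0.141374 / 0.351774 × 100 = 40.2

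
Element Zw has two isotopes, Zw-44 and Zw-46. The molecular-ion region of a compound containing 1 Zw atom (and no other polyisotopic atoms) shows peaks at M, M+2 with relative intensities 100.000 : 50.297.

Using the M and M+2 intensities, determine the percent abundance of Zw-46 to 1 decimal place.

33.5%

Write p for the Zw-44 fraction. I(M+2)/I(M) = [C(1,1)·p^0·(1−p)] / p^1 = 1·(1−p)/p = 50.297/100.000 = 0.5030
(1−p)/p = 0.5030/1 = 0.5030  ⇒  p = 1/(1 + 0.5030) = 0.6653
Zw-44: 66.5%, Zw-46: 33.5%.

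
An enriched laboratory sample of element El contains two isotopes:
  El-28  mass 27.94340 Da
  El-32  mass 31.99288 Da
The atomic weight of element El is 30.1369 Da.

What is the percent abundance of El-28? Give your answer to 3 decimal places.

45.833%

With x = fraction of El-28 (so El-32 is 1 − x):
27.94340·x + 31.99288·(1 − x) = 30.1369
(27.94340 − 31.99288)·x = 30.1369 − 31.99288
x = -1.85598 / -4.04948 = 0.45833 → 45.833% El-28, 54.167% El-32.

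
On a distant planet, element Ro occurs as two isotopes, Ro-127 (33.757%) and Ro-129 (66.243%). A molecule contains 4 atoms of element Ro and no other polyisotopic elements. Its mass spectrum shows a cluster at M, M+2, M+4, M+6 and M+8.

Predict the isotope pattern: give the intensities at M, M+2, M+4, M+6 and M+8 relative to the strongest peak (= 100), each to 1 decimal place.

3.3 : 26.0 : 76.4 : 100.0 : 49.1

The 4 Ro atoms are independent, so intensities follow the terms of (0.33757 + 0.66243)^4.
P(M) = 0.33757^4 = 0.012985
P(M+2) = 4 × 0.33757^3 × 0.66243^1 = 0.101928
P(M+4) = 6 × 0.33757^2 × 0.66243^2 = 0.300026
P(M+6) = 4 × 0.33757^1 × 0.66243^3 = 0.392504
P(M+8) = 0.66243^4 = 0.192557
The M+6 peak is largest (0.392504); scaling to 100 gives 3.3 : 26.0 : 76.4 : 100.0 : 49.1.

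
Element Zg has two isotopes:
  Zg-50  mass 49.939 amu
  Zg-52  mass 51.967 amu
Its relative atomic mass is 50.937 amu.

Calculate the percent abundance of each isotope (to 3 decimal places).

Zg-50: 50.789%, Zg-52: 49.211%

With x = fraction of Zg-50 (so Zg-52 is 1 − x):
49.939·x + 51.967·(1 − x) = 50.937
(49.939 − 51.967)·x = 50.937 − 51.967
x = -1.030 / -2.028 = 0.50789 → 50.789% Zg-50, 49.211% Zg-52.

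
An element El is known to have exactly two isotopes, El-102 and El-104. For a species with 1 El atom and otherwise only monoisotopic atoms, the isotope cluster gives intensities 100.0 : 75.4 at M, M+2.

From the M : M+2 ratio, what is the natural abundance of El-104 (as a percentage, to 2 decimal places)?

42.99%

Let p = fractional abundance of El-102. I(M+2)/I(M) = [C(1,1)·p^0·(1−p)] / p^1 = 1·(1−p)/p = 75.4/100.0 = 0.7540
(1−p)/p = 0.7540/1 = 0.7540  ⇒  p = 1/(1 + 0.7540) = 0.5701
El-102: 57.01%, El-104: 42.99%.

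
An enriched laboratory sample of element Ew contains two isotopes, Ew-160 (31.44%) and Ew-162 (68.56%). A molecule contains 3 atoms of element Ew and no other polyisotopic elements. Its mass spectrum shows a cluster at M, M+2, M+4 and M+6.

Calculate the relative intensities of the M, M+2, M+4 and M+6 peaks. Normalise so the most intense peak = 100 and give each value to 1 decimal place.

7.0 : 45.9 : 100.0 : 72.7

Expanding (0.3144 + 0.6856)^3:
P(M) = 0.3144^3 = 0.031078
P(M+2) = 3 × 0.3144^2 × 0.6856^1 = 0.203309
P(M+4) = 3 × 0.3144^1 × 0.6856^2 = 0.443349
P(M+6) = 0.6856^3 = 0.322264
The M+4 peak is largest (0.443349); scaling to 100 gives 7.0 : 45.9 : 100.0 : 72.7.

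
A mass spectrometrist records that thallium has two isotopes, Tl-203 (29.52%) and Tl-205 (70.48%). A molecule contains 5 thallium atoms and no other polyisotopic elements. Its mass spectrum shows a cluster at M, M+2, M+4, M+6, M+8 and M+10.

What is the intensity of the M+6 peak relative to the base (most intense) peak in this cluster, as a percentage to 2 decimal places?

(0.2952 + 0.7048)^5 gives M 0.0022, M+2 0.0268, M+4 0.1278, M+6 0.3051, M+8 0.3642, M+10 0.1739; the largest is M+8.
P(M+8) = C(5,4) × 0.2952^1 × 0.7048^4 = 5 × 0.2952 × 0.24675365 = 0.364208 (base)
P(M+6) = C(5,3) × 0.2952^2 × 0.7048^3 = 10 × 0.08714304 × 0.35010449 = 0.305092
Relative intensity = 0.305092 / 0.364208 × 100 = 83.77

83.77%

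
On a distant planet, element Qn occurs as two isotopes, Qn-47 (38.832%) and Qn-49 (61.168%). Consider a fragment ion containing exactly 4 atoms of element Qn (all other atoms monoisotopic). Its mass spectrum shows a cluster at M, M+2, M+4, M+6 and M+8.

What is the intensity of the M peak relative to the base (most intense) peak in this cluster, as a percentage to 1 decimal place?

(0.38832 + 0.61168)^4 gives M 0.0227, M+2 0.1433, M+4 0.3385, M+6 0.3555, M+8 0.1400; the largest is M+6.
P(M+6) = C(4,3) × 0.38832^1 × 0.61168^3 = 4 × 0.38832 × 0.22886155 = 0.355486 (base)
P(M) = C(4,0) × 0.38832^4 × 0.61168^0 = 1 × 0.02273835 × 1.0000 = 0.022738
Relative intensity = 0.022738 / 0.355486 × 100 = 6.4

6.4%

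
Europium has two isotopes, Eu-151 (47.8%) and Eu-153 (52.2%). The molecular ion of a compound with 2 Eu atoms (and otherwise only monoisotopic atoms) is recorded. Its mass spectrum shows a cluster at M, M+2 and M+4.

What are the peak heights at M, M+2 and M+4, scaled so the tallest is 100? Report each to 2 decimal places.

45.79 : 100.00 : 54.60

The 2 Eu atoms are independent, so intensities follow the terms of (0.478 + 0.522)^2.
P(M) = 0.478^2 = 0.228484
P(M+2) = 2 × 0.478^1 × 0.522^1 = 0.499032
P(M+4) = 0.522^2 = 0.272484
The M+2 peak is largest (0.499032); scaling to 100 gives 45.79 : 100.00 : 54.60.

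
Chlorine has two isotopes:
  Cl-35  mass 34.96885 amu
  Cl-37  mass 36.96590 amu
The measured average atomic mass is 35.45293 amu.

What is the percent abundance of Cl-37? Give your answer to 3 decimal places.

24.240%

Let x be the fractional abundance of Cl-35; then Cl-37 has abundance 1 − x.
34.96885·x + 36.96590·(1 − x) = 35.45293
(34.96885 − 36.96590)·x = 35.45293 − 36.96590
x = -1.51297 / -1.99705 = 0.75760 → 75.760% Cl-35, 24.240% Cl-37.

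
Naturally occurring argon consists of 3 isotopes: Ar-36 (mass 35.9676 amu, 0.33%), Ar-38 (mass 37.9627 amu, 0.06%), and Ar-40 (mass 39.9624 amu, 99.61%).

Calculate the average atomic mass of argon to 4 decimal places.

The abundance-weighted mean is 0.0033 × 35.9676 + 0.0006 × 37.9627 + 0.9961 × 39.9624
= 0.11869 + 0.02278 + 39.80655 = 39.94802 amu

39.9480 amu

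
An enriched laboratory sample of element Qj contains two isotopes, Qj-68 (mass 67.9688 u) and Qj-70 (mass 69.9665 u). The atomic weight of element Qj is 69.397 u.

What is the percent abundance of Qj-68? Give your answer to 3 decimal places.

With x = fraction of Qj-68 (so Qj-70 is 1 − x):
67.9688·x + 69.9665·(1 − x) = 69.397
(67.9688 − 69.9665)·x = 69.397 − 69.9665
x = -0.5695 / -1.9977 = 0.28508 → 28.508% Qj-68, 71.492% Qj-70.

28.508%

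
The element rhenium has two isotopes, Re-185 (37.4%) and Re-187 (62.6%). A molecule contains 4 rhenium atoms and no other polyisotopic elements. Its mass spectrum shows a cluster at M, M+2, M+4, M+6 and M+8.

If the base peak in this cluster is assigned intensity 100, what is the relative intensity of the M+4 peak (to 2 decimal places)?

89.62

Term probabilities: M 0.0196, M+2 0.1310, M+4 0.3289, M+6 0.3670, M+8 0.1536. Base peak = M+6.
P(M+6) = C(4,3) × 0.374^1 × 0.626^3 = 4 × 0.3740 × 0.24531438 = 0.366990 (base)
P(M+4) = C(4,2) × 0.374^2 × 0.626^2 = 6 × 0.139876 × 0.391876 = 0.328884
Relative intensity = 0.328884 / 0.366990 × 100 = 89.62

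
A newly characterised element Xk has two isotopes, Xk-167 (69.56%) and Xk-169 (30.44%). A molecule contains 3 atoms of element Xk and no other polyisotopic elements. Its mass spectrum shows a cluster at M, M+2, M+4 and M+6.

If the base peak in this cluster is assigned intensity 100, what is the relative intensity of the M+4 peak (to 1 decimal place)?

(0.6956 + 0.3044)^3 gives M 0.3366, M+2 0.4419, M+4 0.1934, M+6 0.0282; the largest is M+2.
P(M+2) = C(3,1) × 0.6956^2 × 0.3044^1 = 3 × 0.48385936 × 0.3044 = 0.441860 (base)
P(M+4) = C(3,2) × 0.6956^1 × 0.3044^2 = 3 × 0.6956 × 0.09265936 = 0.193362
Relative intensity = 0.193362 / 0.441860 × 100 = 43.8

43.8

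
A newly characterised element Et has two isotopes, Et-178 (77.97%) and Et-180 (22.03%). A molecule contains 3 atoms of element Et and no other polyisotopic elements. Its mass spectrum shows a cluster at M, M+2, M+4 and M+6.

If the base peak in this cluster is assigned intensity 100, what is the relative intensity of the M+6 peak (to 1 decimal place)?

2.3

Term probabilities: M 0.4740, M+2 0.4018, M+4 0.1135, M+6 0.0107. Base peak = M.
P(M) = C(3,0) × 0.7797^3 × 0.2203^0 = 1 × 0.47400465 × 1.0000 = 0.474005 (base)
P(M+6) = C(3,3) × 0.7797^0 × 0.2203^3 = 1 × 1.0000 × 0.01069162 = 0.010692
Relative intensity = 0.010692 / 0.474005 × 100 = 2.3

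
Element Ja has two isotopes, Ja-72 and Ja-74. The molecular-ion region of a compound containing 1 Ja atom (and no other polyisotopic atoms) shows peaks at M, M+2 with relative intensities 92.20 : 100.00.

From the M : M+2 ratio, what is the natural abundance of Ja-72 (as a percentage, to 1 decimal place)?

If p is the fraction of Ja that is Ja-72, then I(M+2)/I(M) = [C(1,1)·p^0·(1−p)] / p^1 = 1·(1−p)/p = 100.00/92.20 = 1.0846
(1−p)/p = 1.0846/1 = 1.0846  ⇒  p = 1/(1 + 1.0846) = 0.4797
Ja-72: 48.0%, Ja-74: 52.0%.

48.0%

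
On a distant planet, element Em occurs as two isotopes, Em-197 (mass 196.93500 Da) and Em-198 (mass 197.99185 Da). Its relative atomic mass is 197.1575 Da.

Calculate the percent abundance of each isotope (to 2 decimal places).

Em-197: 78.95%, Em-198: 21.05%

Writing the weighted mean with unknown fraction x of Em-197:
196.93500·x + 197.99185·(1 − x) = 197.1575
(196.93500 − 197.99185)·x = 197.1575 − 197.99185
x = -0.83435 / -1.05685 = 0.78947 → 78.95% Em-197, 21.05% Em-198.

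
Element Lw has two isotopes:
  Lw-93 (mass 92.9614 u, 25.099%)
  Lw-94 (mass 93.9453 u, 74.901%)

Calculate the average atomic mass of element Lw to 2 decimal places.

93.70 u

Ar = Σ fᵢ·mᵢ = 0.25099 × 92.9614 + 0.74901 × 93.9453
= 23.33238 + 70.36597 = 93.69835 u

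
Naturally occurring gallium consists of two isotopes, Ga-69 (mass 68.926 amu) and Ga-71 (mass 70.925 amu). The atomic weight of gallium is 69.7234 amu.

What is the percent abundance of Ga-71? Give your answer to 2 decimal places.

With x = fraction of Ga-69 (so Ga-71 is 1 − x):
68.926·x + 70.925·(1 − x) = 69.7234
(68.926 − 70.925)·x = 69.7234 − 70.925
x = -1.2016 / -1.999 = 0.60110 → 60.11% Ga-69, 39.89% Ga-71.

39.89%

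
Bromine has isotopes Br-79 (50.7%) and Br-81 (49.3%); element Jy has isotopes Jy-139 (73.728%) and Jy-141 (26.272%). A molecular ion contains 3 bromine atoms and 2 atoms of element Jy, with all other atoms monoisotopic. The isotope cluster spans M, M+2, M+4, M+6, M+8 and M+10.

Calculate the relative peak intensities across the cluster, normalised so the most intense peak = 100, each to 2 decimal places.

19.83 : 71.98 : 100.00 : 65.67 : 20.14 : 2.32

Bromine pattern (n=3): 0.13032384 : 0.38017547 : 0.36967753 : 0.11982316
Element Jy pattern (n=2): 0.5435818 : 0.3873964 : 0.0690218
Convolve the two distributions (both contribute in 2-u steps):
  M: 0.13032384×0.5435818 = 0.070842
  M+2: 0.13032384×0.3873964 + 0.38017547×0.5435818 = 0.257143
  M+4: 0.13032384×0.0690218 + 0.38017547×0.3873964 + 0.36967753×0.5435818 = 0.357224
  M+6: 0.38017547×0.0690218 + 0.36967753×0.3873964 + 0.11982316×0.5435818 = 0.234586
  M+8: 0.36967753×0.0690218 + 0.11982316×0.3873964 = 0.071935
  M+10: 0.11982316×0.0690218 = 0.008270
Scale to base peak (0.357224) = 100: 19.83 : 71.98 : 100.00 : 65.67 : 20.14 : 2.32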